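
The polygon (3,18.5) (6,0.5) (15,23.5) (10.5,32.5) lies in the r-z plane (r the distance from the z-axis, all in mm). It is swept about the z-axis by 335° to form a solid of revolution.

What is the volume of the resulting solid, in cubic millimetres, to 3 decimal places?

Volume = 9026.810 mm³

Profile (r,z), 4 vertices: (3,18.5) (6,0.5) (15,23.5) (10.5,32.5)
edge 0: (3,18.5)→(6,0.5)  cross = 3·0.5 − 6·18.5 = -109.5000; (r_i+r_j)·cross = 9·-109.5000 = -985.5000
edge 1: (6,0.5)→(15,23.5)  cross = 6·23.5 − 15·0.5 = 133.5000; (r_i+r_j)·cross = 21·133.5000 = 2803.5000
edge 2: (15,23.5)→(10.5,32.5)  cross = 15·32.5 − 10.5·23.5 = 240.7500; (r_i+r_j)·cross = 25.5·240.7500 = 6139.1250
edge 3: (10.5,32.5)→(3,18.5)  cross = 10.5·18.5 − 3·32.5 = 96.7500; (r_i+r_j)·cross = 13.5·96.7500 = 1306.1250
Σcross = 361.5000 → A = |Σcross|/2 = 180.7500 mm²
Σ(r_i+r_j)·cross = 9263.2500 → first moment M = |Σ|/6 = 1543.8750
R_c = M/A = 1543.8750/180.7500 = 8.5415 mm
θ = 335° = 5.846853 rad
V = θ·R_c·A = 5.846853·8.5415·180.7500 = 9026.810 mm³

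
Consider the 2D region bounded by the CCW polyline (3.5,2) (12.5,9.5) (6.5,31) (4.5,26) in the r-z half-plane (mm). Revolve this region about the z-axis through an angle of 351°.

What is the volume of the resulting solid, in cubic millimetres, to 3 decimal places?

Volume = 6115.640 mm³

Profile (r,z), 4 vertices: (3.5,2) (12.5,9.5) (6.5,31) (4.5,26)
edge 0: (3.5,2)→(12.5,9.5)  cross = 3.5·9.5 − 12.5·2 = 8.2500; (r_i+r_j)·cross = 16·8.2500 = 132.0000
edge 1: (12.5,9.5)→(6.5,31)  cross = 12.5·31 − 6.5·9.5 = 325.7500; (r_i+r_j)·cross = 19·325.7500 = 6189.2500
edge 2: (6.5,31)→(4.5,26)  cross = 6.5·26 − 4.5·31 = 29.5000; (r_i+r_j)·cross = 11·29.5000 = 324.5000
edge 3: (4.5,26)→(3.5,2)  cross = 4.5·2 − 3.5·26 = -82.0000; (r_i+r_j)·cross = 8·-82.0000 = -656.0000
Σcross = 281.5000 → A = |Σcross|/2 = 140.7500 mm²
Σ(r_i+r_j)·cross = 5989.7500 → first moment M = |Σ|/6 = 998.2917
R_c = M/A = 998.2917/140.7500 = 7.0927 mm
θ = 351° = 6.126106 rad
V = θ·R_c·A = 6.126106·7.0927·140.7500 = 6115.640 mm³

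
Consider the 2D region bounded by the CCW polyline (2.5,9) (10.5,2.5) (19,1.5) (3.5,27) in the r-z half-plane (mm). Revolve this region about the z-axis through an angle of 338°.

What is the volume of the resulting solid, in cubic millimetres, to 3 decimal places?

Profile (r,z), 4 vertices: (2.5,9) (10.5,2.5) (19,1.5) (3.5,27)
edge 0: (2.5,9)→(10.5,2.5)  cross = 2.5·2.5 − 10.5·9 = -88.2500; (r_i+r_j)·cross = 13·-88.2500 = -1147.2500
edge 1: (10.5,2.5)→(19,1.5)  cross = 10.5·1.5 − 19·2.5 = -31.7500; (r_i+r_j)·cross = 29.5·-31.7500 = -936.6250
edge 2: (19,1.5)→(3.5,27)  cross = 19·27 − 3.5·1.5 = 507.7500; (r_i+r_j)·cross = 22.5·507.7500 = 11424.3750
edge 3: (3.5,27)→(2.5,9)  cross = 3.5·9 − 2.5·27 = -36.0000; (r_i+r_j)·cross = 6·-36.0000 = -216.0000
Σcross = 351.7500 → A = |Σcross|/2 = 175.8750 mm²
Σ(r_i+r_j)·cross = 9124.5000 → first moment M = |Σ|/6 = 1520.7500
R_c = M/A = 1520.7500/175.8750 = 8.6468 mm
θ = 338° = 5.899213 rad
V = θ·R_c·A = 5.899213·8.6468·175.8750 = 8971.228 mm³

Volume = 8971.228 mm³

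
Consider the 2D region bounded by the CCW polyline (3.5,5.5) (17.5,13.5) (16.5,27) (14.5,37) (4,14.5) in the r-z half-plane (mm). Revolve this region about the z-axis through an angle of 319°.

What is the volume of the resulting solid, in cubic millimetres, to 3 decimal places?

Volume = 14092.988 mm³

Profile (r,z), 5 vertices: (3.5,5.5) (17.5,13.5) (16.5,27) (14.5,37) (4,14.5)
edge 0: (3.5,5.5)→(17.5,13.5)  cross = 3.5·13.5 − 17.5·5.5 = -49.0000; (r_i+r_j)·cross = 21·-49.0000 = -1029.0000
edge 1: (17.5,13.5)→(16.5,27)  cross = 17.5·27 − 16.5·13.5 = 249.7500; (r_i+r_j)·cross = 34·249.7500 = 8491.5000
edge 2: (16.5,27)→(14.5,37)  cross = 16.5·37 − 14.5·27 = 219.0000; (r_i+r_j)·cross = 31·219.0000 = 6789.0000
edge 3: (14.5,37)→(4,14.5)  cross = 14.5·14.5 − 4·37 = 62.2500; (r_i+r_j)·cross = 18.5·62.2500 = 1151.6250
edge 4: (4,14.5)→(3.5,5.5)  cross = 4·5.5 − 3.5·14.5 = -28.7500; (r_i+r_j)·cross = 7.5·-28.7500 = -215.6250
Σcross = 453.2500 → A = |Σcross|/2 = 226.6250 mm²
Σ(r_i+r_j)·cross = 15187.5000 → first moment M = |Σ|/6 = 2531.2500
R_c = M/A = 2531.2500/226.6250 = 11.1693 mm
θ = 319° = 5.567600 rad
V = θ·R_c·A = 5.567600·11.1693·226.6250 = 14092.988 mm³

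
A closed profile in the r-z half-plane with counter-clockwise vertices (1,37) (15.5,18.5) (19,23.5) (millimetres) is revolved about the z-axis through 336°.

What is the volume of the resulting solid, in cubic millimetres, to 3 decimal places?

Volume = 4762.183 mm³

Profile (r,z), 3 vertices: (1,37) (15.5,18.5) (19,23.5)
edge 0: (1,37)→(15.5,18.5)  cross = 1·18.5 − 15.5·37 = -555.0000; (r_i+r_j)·cross = 16.5·-555.0000 = -9157.5000
edge 1: (15.5,18.5)→(19,23.5)  cross = 15.5·23.5 − 19·18.5 = 12.7500; (r_i+r_j)·cross = 34.5·12.7500 = 439.8750
edge 2: (19,23.5)→(1,37)  cross = 19·37 − 1·23.5 = 679.5000; (r_i+r_j)·cross = 20·679.5000 = 13590.0000
Σcross = 137.2500 → A = |Σcross|/2 = 68.6250 mm²
Σ(r_i+r_j)·cross = 4872.3750 → first moment M = |Σ|/6 = 812.0625
R_c = M/A = 812.0625/68.6250 = 11.8333 mm
θ = 336° = 5.864306 rad
V = θ·R_c·A = 5.864306·11.8333·68.6250 = 4762.183 mm³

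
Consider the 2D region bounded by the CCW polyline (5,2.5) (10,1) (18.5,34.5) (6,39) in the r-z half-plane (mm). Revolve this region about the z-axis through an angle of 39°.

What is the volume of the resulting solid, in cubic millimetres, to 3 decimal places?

Volume = 2227.010 mm³

Profile (r,z), 4 vertices: (5,2.5) (10,1) (18.5,34.5) (6,39)
edge 0: (5,2.5)→(10,1)  cross = 5·1 − 10·2.5 = -20.0000; (r_i+r_j)·cross = 15·-20.0000 = -300.0000
edge 1: (10,1)→(18.5,34.5)  cross = 10·34.5 − 18.5·1 = 326.5000; (r_i+r_j)·cross = 28.5·326.5000 = 9305.2500
edge 2: (18.5,34.5)→(6,39)  cross = 18.5·39 − 6·34.5 = 514.5000; (r_i+r_j)·cross = 24.5·514.5000 = 12605.2500
edge 3: (6,39)→(5,2.5)  cross = 6·2.5 − 5·39 = -180.0000; (r_i+r_j)·cross = 11·-180.0000 = -1980.0000
Σcross = 641.0000 → A = |Σcross|/2 = 320.5000 mm²
Σ(r_i+r_j)·cross = 19630.5000 → first moment M = |Σ|/6 = 3271.7500
R_c = M/A = 3271.7500/320.5000 = 10.2083 mm
θ = 39° = 0.680678 rad
V = θ·R_c·A = 0.680678·10.2083·320.5000 = 2227.010 mm³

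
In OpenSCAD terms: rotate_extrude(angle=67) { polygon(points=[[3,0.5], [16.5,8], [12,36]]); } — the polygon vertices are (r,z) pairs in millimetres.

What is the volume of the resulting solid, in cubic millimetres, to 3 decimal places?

Volume = 2527.814 mm³

Profile (r,z), 3 vertices: (3,0.5) (16.5,8) (12,36)
edge 0: (3,0.5)→(16.5,8)  cross = 3·8 − 16.5·0.5 = 15.7500; (r_i+r_j)·cross = 19.5·15.7500 = 307.1250
edge 1: (16.5,8)→(12,36)  cross = 16.5·36 − 12·8 = 498.0000; (r_i+r_j)·cross = 28.5·498.0000 = 14193.0000
edge 2: (12,36)→(3,0.5)  cross = 12·0.5 − 3·36 = -102.0000; (r_i+r_j)·cross = 15·-102.0000 = -1530.0000
Σcross = 411.7500 → A = |Σcross|/2 = 205.8750 mm²
Σ(r_i+r_j)·cross = 12970.1250 → first moment M = |Σ|/6 = 2161.6875
R_c = M/A = 2161.6875/205.8750 = 10.5000 mm
θ = 67° = 1.169371 rad
V = θ·R_c·A = 1.169371·10.5000·205.8750 = 2527.814 mm³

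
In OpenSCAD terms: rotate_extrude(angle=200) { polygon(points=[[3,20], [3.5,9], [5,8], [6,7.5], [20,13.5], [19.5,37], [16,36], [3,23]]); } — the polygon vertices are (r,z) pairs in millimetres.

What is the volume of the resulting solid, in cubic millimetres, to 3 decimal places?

Profile (r,z), 8 vertices: (3,20) (3.5,9) (5,8) (6,7.5) (20,13.5) (19.5,37) (16,36) (3,23)
edge 0: (3,20)→(3.5,9)  cross = 3·9 − 3.5·20 = -43.0000; (r_i+r_j)·cross = 6.5·-43.0000 = -279.5000
edge 1: (3.5,9)→(5,8)  cross = 3.5·8 − 5·9 = -17.0000; (r_i+r_j)·cross = 8.5·-17.0000 = -144.5000
edge 2: (5,8)→(6,7.5)  cross = 5·7.5 − 6·8 = -10.5000; (r_i+r_j)·cross = 11·-10.5000 = -115.5000
edge 3: (6,7.5)→(20,13.5)  cross = 6·13.5 − 20·7.5 = -69.0000; (r_i+r_j)·cross = 26·-69.0000 = -1794.0000
edge 4: (20,13.5)→(19.5,37)  cross = 20·37 − 19.5·13.5 = 476.7500; (r_i+r_j)·cross = 39.5·476.7500 = 18831.6250
edge 5: (19.5,37)→(16,36)  cross = 19.5·36 − 16·37 = 110.0000; (r_i+r_j)·cross = 35.5·110.0000 = 3905.0000
edge 6: (16,36)→(3,23)  cross = 16·23 − 3·36 = 260.0000; (r_i+r_j)·cross = 19·260.0000 = 4940.0000
edge 7: (3,23)→(3,20)  cross = 3·20 − 3·23 = -9.0000; (r_i+r_j)·cross = 6·-9.0000 = -54.0000
Σcross = 698.2500 → A = |Σcross|/2 = 349.1250 mm²
Σ(r_i+r_j)·cross = 25289.1250 → first moment M = |Σ|/6 = 4214.8542
R_c = M/A = 4214.8542/349.1250 = 12.0726 mm
θ = 200° = 3.490659 rad
V = θ·R_c·A = 3.490659·12.0726·349.1250 = 14712.617 mm³

Volume = 14712.617 mm³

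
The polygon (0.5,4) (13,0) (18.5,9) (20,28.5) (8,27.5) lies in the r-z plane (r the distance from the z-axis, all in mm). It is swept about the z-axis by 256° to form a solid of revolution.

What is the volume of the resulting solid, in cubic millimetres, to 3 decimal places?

Volume = 19006.868 mm³

Profile (r,z), 5 vertices: (0.5,4) (13,0) (18.5,9) (20,28.5) (8,27.5)
edge 0: (0.5,4)→(13,0)  cross = 0.5·0 − 13·4 = -52.0000; (r_i+r_j)·cross = 13.5·-52.0000 = -702.0000
edge 1: (13,0)→(18.5,9)  cross = 13·9 − 18.5·0 = 117.0000; (r_i+r_j)·cross = 31.5·117.0000 = 3685.5000
edge 2: (18.5,9)→(20,28.5)  cross = 18.5·28.5 − 20·9 = 347.2500; (r_i+r_j)·cross = 38.5·347.2500 = 13369.1250
edge 3: (20,28.5)→(8,27.5)  cross = 20·27.5 − 8·28.5 = 322.0000; (r_i+r_j)·cross = 28·322.0000 = 9016.0000
edge 4: (8,27.5)→(0.5,4)  cross = 8·4 − 0.5·27.5 = 18.2500; (r_i+r_j)·cross = 8.5·18.2500 = 155.1250
Σcross = 752.5000 → A = |Σcross|/2 = 376.2500 mm²
Σ(r_i+r_j)·cross = 25523.7500 → first moment M = |Σ|/6 = 4253.9583
R_c = M/A = 4253.9583/376.2500 = 11.3062 mm
θ = 256° = 4.468043 rad
V = θ·R_c·A = 4.468043·11.3062·376.2500 = 19006.868 mm³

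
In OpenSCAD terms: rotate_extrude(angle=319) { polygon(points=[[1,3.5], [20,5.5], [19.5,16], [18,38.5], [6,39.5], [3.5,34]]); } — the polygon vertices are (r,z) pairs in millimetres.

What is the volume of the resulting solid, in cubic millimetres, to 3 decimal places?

Volume = 33822.244 mm³

Profile (r,z), 6 vertices: (1,3.5) (20,5.5) (19.5,16) (18,38.5) (6,39.5) (3.5,34)
edge 0: (1,3.5)→(20,5.5)  cross = 1·5.5 − 20·3.5 = -64.5000; (r_i+r_j)·cross = 21·-64.5000 = -1354.5000
edge 1: (20,5.5)→(19.5,16)  cross = 20·16 − 19.5·5.5 = 212.7500; (r_i+r_j)·cross = 39.5·212.7500 = 8403.6250
edge 2: (19.5,16)→(18,38.5)  cross = 19.5·38.5 − 18·16 = 462.7500; (r_i+r_j)·cross = 37.5·462.7500 = 17353.1250
edge 3: (18,38.5)→(6,39.5)  cross = 18·39.5 − 6·38.5 = 480.0000; (r_i+r_j)·cross = 24·480.0000 = 11520.0000
edge 4: (6,39.5)→(3.5,34)  cross = 6·34 − 3.5·39.5 = 65.7500; (r_i+r_j)·cross = 9.5·65.7500 = 624.6250
edge 5: (3.5,34)→(1,3.5)  cross = 3.5·3.5 − 1·34 = -21.7500; (r_i+r_j)·cross = 4.5·-21.7500 = -97.8750
Σcross = 1135.0000 → A = |Σcross|/2 = 567.5000 mm²
Σ(r_i+r_j)·cross = 36449.0000 → first moment M = |Σ|/6 = 6074.8333
R_c = M/A = 6074.8333/567.5000 = 10.7046 mm
θ = 319° = 5.567600 rad
V = θ·R_c·A = 5.567600·10.7046·567.5000 = 33822.244 mm³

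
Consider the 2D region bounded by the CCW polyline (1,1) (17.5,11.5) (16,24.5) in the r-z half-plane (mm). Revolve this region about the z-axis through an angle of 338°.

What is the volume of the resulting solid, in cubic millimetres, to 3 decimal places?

Profile (r,z), 3 vertices: (1,1) (17.5,11.5) (16,24.5)
edge 0: (1,1)→(17.5,11.5)  cross = 1·11.5 − 17.5·1 = -6.0000; (r_i+r_j)·cross = 18.5·-6.0000 = -111.0000
edge 1: (17.5,11.5)→(16,24.5)  cross = 17.5·24.5 − 16·11.5 = 244.7500; (r_i+r_j)·cross = 33.5·244.7500 = 8199.1250
edge 2: (16,24.5)→(1,1)  cross = 16·1 − 1·24.5 = -8.5000; (r_i+r_j)·cross = 17·-8.5000 = -144.5000
Σcross = 230.2500 → A = |Σcross|/2 = 115.1250 mm²
Σ(r_i+r_j)·cross = 7943.6250 → first moment M = |Σ|/6 = 1323.9375
R_c = M/A = 1323.9375/115.1250 = 11.5000 mm
θ = 338° = 5.899213 rad
V = θ·R_c·A = 5.899213·11.5000·115.1250 = 7810.189 mm³

Volume = 7810.189 mm³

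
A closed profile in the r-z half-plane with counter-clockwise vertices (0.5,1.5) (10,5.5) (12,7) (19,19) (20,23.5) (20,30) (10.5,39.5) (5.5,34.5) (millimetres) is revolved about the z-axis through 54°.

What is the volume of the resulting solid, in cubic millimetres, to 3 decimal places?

Volume = 4312.052 mm³

Profile (r,z), 8 vertices: (0.5,1.5) (10,5.5) (12,7) (19,19) (20,23.5) (20,30) (10.5,39.5) (5.5,34.5)
edge 0: (0.5,1.5)→(10,5.5)  cross = 0.5·5.5 − 10·1.5 = -12.2500; (r_i+r_j)·cross = 10.5·-12.2500 = -128.6250
edge 1: (10,5.5)→(12,7)  cross = 10·7 − 12·5.5 = 4.0000; (r_i+r_j)·cross = 22·4.0000 = 88.0000
edge 2: (12,7)→(19,19)  cross = 12·19 − 19·7 = 95.0000; (r_i+r_j)·cross = 31·95.0000 = 2945.0000
edge 3: (19,19)→(20,23.5)  cross = 19·23.5 − 20·19 = 66.5000; (r_i+r_j)·cross = 39·66.5000 = 2593.5000
edge 4: (20,23.5)→(20,30)  cross = 20·30 − 20·23.5 = 130.0000; (r_i+r_j)·cross = 40·130.0000 = 5200.0000
edge 5: (20,30)→(10.5,39.5)  cross = 20·39.5 − 10.5·30 = 475.0000; (r_i+r_j)·cross = 30.5·475.0000 = 14487.5000
edge 6: (10.5,39.5)→(5.5,34.5)  cross = 10.5·34.5 − 5.5·39.5 = 145.0000; (r_i+r_j)·cross = 16·145.0000 = 2320.0000
edge 7: (5.5,34.5)→(0.5,1.5)  cross = 5.5·1.5 − 0.5·34.5 = -9.0000; (r_i+r_j)·cross = 6·-9.0000 = -54.0000
Σcross = 894.2500 → A = |Σcross|/2 = 447.1250 mm²
Σ(r_i+r_j)·cross = 27451.3750 → first moment M = |Σ|/6 = 4575.2292
R_c = M/A = 4575.2292/447.1250 = 10.2326 mm
θ = 54° = 0.942478 rad
V = θ·R_c·A = 0.942478·10.2326·447.1250 = 4312.052 mm³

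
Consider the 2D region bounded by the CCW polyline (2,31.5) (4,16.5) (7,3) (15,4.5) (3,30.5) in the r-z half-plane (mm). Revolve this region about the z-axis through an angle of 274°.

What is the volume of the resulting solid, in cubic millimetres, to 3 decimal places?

Volume = 4914.510 mm³

Profile (r,z), 5 vertices: (2,31.5) (4,16.5) (7,3) (15,4.5) (3,30.5)
edge 0: (2,31.5)→(4,16.5)  cross = 2·16.5 − 4·31.5 = -93.0000; (r_i+r_j)·cross = 6·-93.0000 = -558.0000
edge 1: (4,16.5)→(7,3)  cross = 4·3 − 7·16.5 = -103.5000; (r_i+r_j)·cross = 11·-103.5000 = -1138.5000
edge 2: (7,3)→(15,4.5)  cross = 7·4.5 − 15·3 = -13.5000; (r_i+r_j)·cross = 22·-13.5000 = -297.0000
edge 3: (15,4.5)→(3,30.5)  cross = 15·30.5 − 3·4.5 = 444.0000; (r_i+r_j)·cross = 18·444.0000 = 7992.0000
edge 4: (3,30.5)→(2,31.5)  cross = 3·31.5 − 2·30.5 = 33.5000; (r_i+r_j)·cross = 5·33.5000 = 167.5000
Σcross = 267.5000 → A = |Σcross|/2 = 133.7500 mm²
Σ(r_i+r_j)·cross = 6166.0000 → first moment M = |Σ|/6 = 1027.6667
R_c = M/A = 1027.6667/133.7500 = 7.6835 mm
θ = 274° = 4.782202 rad
V = θ·R_c·A = 4.782202·7.6835·133.7500 = 4914.510 mm³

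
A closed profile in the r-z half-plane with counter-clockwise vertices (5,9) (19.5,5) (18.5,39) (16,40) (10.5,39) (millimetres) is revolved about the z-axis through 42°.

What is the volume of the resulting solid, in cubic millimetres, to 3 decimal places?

Volume = 3609.847 mm³

Profile (r,z), 5 vertices: (5,9) (19.5,5) (18.5,39) (16,40) (10.5,39)
edge 0: (5,9)→(19.5,5)  cross = 5·5 − 19.5·9 = -150.5000; (r_i+r_j)·cross = 24.5·-150.5000 = -3687.2500
edge 1: (19.5,5)→(18.5,39)  cross = 19.5·39 − 18.5·5 = 668.0000; (r_i+r_j)·cross = 38·668.0000 = 25384.0000
edge 2: (18.5,39)→(16,40)  cross = 18.5·40 − 16·39 = 116.0000; (r_i+r_j)·cross = 34.5·116.0000 = 4002.0000
edge 3: (16,40)→(10.5,39)  cross = 16·39 − 10.5·40 = 204.0000; (r_i+r_j)·cross = 26.5·204.0000 = 5406.0000
edge 4: (10.5,39)→(5,9)  cross = 10.5·9 − 5·39 = -100.5000; (r_i+r_j)·cross = 15.5·-100.5000 = -1557.7500
Σcross = 737.0000 → A = |Σcross|/2 = 368.5000 mm²
Σ(r_i+r_j)·cross = 29547.0000 → first moment M = |Σ|/6 = 4924.5000
R_c = M/A = 4924.5000/368.5000 = 13.3636 mm
θ = 42° = 0.733038 rad
V = θ·R_c·A = 0.733038·13.3636·368.5000 = 3609.847 mm³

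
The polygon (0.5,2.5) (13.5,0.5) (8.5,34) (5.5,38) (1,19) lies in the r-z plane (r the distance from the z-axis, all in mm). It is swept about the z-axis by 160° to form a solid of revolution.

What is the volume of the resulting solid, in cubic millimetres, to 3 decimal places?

Volume = 5520.476 mm³

Profile (r,z), 5 vertices: (0.5,2.5) (13.5,0.5) (8.5,34) (5.5,38) (1,19)
edge 0: (0.5,2.5)→(13.5,0.5)  cross = 0.5·0.5 − 13.5·2.5 = -33.5000; (r_i+r_j)·cross = 14·-33.5000 = -469.0000
edge 1: (13.5,0.5)→(8.5,34)  cross = 13.5·34 − 8.5·0.5 = 454.7500; (r_i+r_j)·cross = 22·454.7500 = 10004.5000
edge 2: (8.5,34)→(5.5,38)  cross = 8.5·38 − 5.5·34 = 136.0000; (r_i+r_j)·cross = 14·136.0000 = 1904.0000
edge 3: (5.5,38)→(1,19)  cross = 5.5·19 − 1·38 = 66.5000; (r_i+r_j)·cross = 6.5·66.5000 = 432.2500
edge 4: (1,19)→(0.5,2.5)  cross = 1·2.5 − 0.5·19 = -7.0000; (r_i+r_j)·cross = 1.5·-7.0000 = -10.5000
Σcross = 616.7500 → A = |Σcross|/2 = 308.3750 mm²
Σ(r_i+r_j)·cross = 11861.2500 → first moment M = |Σ|/6 = 1976.8750
R_c = M/A = 1976.8750/308.3750 = 6.4106 mm
θ = 160° = 2.792527 rad
V = θ·R_c·A = 2.792527·6.4106·308.3750 = 5520.476 mm³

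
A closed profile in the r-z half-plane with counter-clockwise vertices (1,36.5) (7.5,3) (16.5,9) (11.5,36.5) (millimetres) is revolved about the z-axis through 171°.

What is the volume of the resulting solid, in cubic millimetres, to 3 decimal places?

Volume = 8399.539 mm³

Profile (r,z), 4 vertices: (1,36.5) (7.5,3) (16.5,9) (11.5,36.5)
edge 0: (1,36.5)→(7.5,3)  cross = 1·3 − 7.5·36.5 = -270.7500; (r_i+r_j)·cross = 8.5·-270.7500 = -2301.3750
edge 1: (7.5,3)→(16.5,9)  cross = 7.5·9 − 16.5·3 = 18.0000; (r_i+r_j)·cross = 24·18.0000 = 432.0000
edge 2: (16.5,9)→(11.5,36.5)  cross = 16.5·36.5 − 11.5·9 = 498.7500; (r_i+r_j)·cross = 28·498.7500 = 13965.0000
edge 3: (11.5,36.5)→(1,36.5)  cross = 11.5·36.5 − 1·36.5 = 383.2500; (r_i+r_j)·cross = 12.5·383.2500 = 4790.6250
Σcross = 629.2500 → A = |Σcross|/2 = 314.6250 mm²
Σ(r_i+r_j)·cross = 16886.2500 → first moment M = |Σ|/6 = 2814.3750
R_c = M/A = 2814.3750/314.6250 = 8.9452 mm
θ = 171° = 2.984513 rad
V = θ·R_c·A = 2.984513·8.9452·314.6250 = 8399.539 mm³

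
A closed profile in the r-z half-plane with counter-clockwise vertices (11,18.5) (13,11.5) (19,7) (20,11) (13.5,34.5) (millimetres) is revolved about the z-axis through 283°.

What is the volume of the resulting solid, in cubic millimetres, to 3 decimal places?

Volume = 8920.652 mm³

Profile (r,z), 5 vertices: (11,18.5) (13,11.5) (19,7) (20,11) (13.5,34.5)
edge 0: (11,18.5)→(13,11.5)  cross = 11·11.5 − 13·18.5 = -114.0000; (r_i+r_j)·cross = 24·-114.0000 = -2736.0000
edge 1: (13,11.5)→(19,7)  cross = 13·7 − 19·11.5 = -127.5000; (r_i+r_j)·cross = 32·-127.5000 = -4080.0000
edge 2: (19,7)→(20,11)  cross = 19·11 − 20·7 = 69.0000; (r_i+r_j)·cross = 39·69.0000 = 2691.0000
edge 3: (20,11)→(13.5,34.5)  cross = 20·34.5 − 13.5·11 = 541.5000; (r_i+r_j)·cross = 33.5·541.5000 = 18140.2500
edge 4: (13.5,34.5)→(11,18.5)  cross = 13.5·18.5 − 11·34.5 = -129.7500; (r_i+r_j)·cross = 24.5·-129.7500 = -3178.8750
Σcross = 239.2500 → A = |Σcross|/2 = 119.6250 mm²
Σ(r_i+r_j)·cross = 10836.3750 → first moment M = |Σ|/6 = 1806.0625
R_c = M/A = 1806.0625/119.6250 = 15.0977 mm
θ = 283° = 4.939282 rad
V = θ·R_c·A = 4.939282·15.0977·119.6250 = 8920.652 mm³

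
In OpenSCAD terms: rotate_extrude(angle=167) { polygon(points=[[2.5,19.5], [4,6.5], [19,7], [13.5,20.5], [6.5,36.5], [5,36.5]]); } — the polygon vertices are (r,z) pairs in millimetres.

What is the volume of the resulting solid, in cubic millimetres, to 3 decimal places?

Volume = 7216.858 mm³

Profile (r,z), 6 vertices: (2.5,19.5) (4,6.5) (19,7) (13.5,20.5) (6.5,36.5) (5,36.5)
edge 0: (2.5,19.5)→(4,6.5)  cross = 2.5·6.5 − 4·19.5 = -61.7500; (r_i+r_j)·cross = 6.5·-61.7500 = -401.3750
edge 1: (4,6.5)→(19,7)  cross = 4·7 − 19·6.5 = -95.5000; (r_i+r_j)·cross = 23·-95.5000 = -2196.5000
edge 2: (19,7)→(13.5,20.5)  cross = 19·20.5 − 13.5·7 = 295.0000; (r_i+r_j)·cross = 32.5·295.0000 = 9587.5000
edge 3: (13.5,20.5)→(6.5,36.5)  cross = 13.5·36.5 − 6.5·20.5 = 359.5000; (r_i+r_j)·cross = 20·359.5000 = 7190.0000
edge 4: (6.5,36.5)→(5,36.5)  cross = 6.5·36.5 − 5·36.5 = 54.7500; (r_i+r_j)·cross = 11.5·54.7500 = 629.6250
edge 5: (5,36.5)→(2.5,19.5)  cross = 5·19.5 − 2.5·36.5 = 6.2500; (r_i+r_j)·cross = 7.5·6.2500 = 46.8750
Σcross = 558.2500 → A = |Σcross|/2 = 279.1250 mm²
Σ(r_i+r_j)·cross = 14856.1250 → first moment M = |Σ|/6 = 2476.0208
R_c = M/A = 2476.0208/279.1250 = 8.8707 mm
θ = 167° = 2.914700 rad
V = θ·R_c·A = 2.914700·8.8707·279.1250 = 7216.858 mm³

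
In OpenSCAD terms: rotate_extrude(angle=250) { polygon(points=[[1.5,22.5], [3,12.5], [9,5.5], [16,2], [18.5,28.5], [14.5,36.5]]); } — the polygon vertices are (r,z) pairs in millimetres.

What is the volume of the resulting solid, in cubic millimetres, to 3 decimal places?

Profile (r,z), 6 vertices: (1.5,22.5) (3,12.5) (9,5.5) (16,2) (18.5,28.5) (14.5,36.5)
edge 0: (1.5,22.5)→(3,12.5)  cross = 1.5·12.5 − 3·22.5 = -48.7500; (r_i+r_j)·cross = 4.5·-48.7500 = -219.3750
edge 1: (3,12.5)→(9,5.5)  cross = 3·5.5 − 9·12.5 = -96.0000; (r_i+r_j)·cross = 12·-96.0000 = -1152.0000
edge 2: (9,5.5)→(16,2)  cross = 9·2 − 16·5.5 = -70.0000; (r_i+r_j)·cross = 25·-70.0000 = -1750.0000
edge 3: (16,2)→(18.5,28.5)  cross = 16·28.5 − 18.5·2 = 419.0000; (r_i+r_j)·cross = 34.5·419.0000 = 14455.5000
edge 4: (18.5,28.5)→(14.5,36.5)  cross = 18.5·36.5 − 14.5·28.5 = 262.0000; (r_i+r_j)·cross = 33·262.0000 = 8646.0000
edge 5: (14.5,36.5)→(1.5,22.5)  cross = 14.5·22.5 − 1.5·36.5 = 271.5000; (r_i+r_j)·cross = 16·271.5000 = 4344.0000
Σcross = 737.7500 → A = |Σcross|/2 = 368.8750 mm²
Σ(r_i+r_j)·cross = 24324.1250 → first moment M = |Σ|/6 = 4054.0208
R_c = M/A = 4054.0208/368.8750 = 10.9902 mm
θ = 250° = 4.363323 rad
V = θ·R_c·A = 4.363323·10.9902·368.8750 = 17689.003 mm³

Volume = 17689.003 mm³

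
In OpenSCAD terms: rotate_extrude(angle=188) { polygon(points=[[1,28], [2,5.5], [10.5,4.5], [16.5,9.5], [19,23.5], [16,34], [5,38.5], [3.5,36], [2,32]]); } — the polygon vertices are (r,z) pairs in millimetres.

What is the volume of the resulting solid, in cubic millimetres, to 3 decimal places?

Volume = 14643.875 mm³

Profile (r,z), 9 vertices: (1,28) (2,5.5) (10.5,4.5) (16.5,9.5) (19,23.5) (16,34) (5,38.5) (3.5,36) (2,32)
edge 0: (1,28)→(2,5.5)  cross = 1·5.5 − 2·28 = -50.5000; (r_i+r_j)·cross = 3·-50.5000 = -151.5000
edge 1: (2,5.5)→(10.5,4.5)  cross = 2·4.5 − 10.5·5.5 = -48.7500; (r_i+r_j)·cross = 12.5·-48.7500 = -609.3750
edge 2: (10.5,4.5)→(16.5,9.5)  cross = 10.5·9.5 − 16.5·4.5 = 25.5000; (r_i+r_j)·cross = 27·25.5000 = 688.5000
edge 3: (16.5,9.5)→(19,23.5)  cross = 16.5·23.5 − 19·9.5 = 207.2500; (r_i+r_j)·cross = 35.5·207.2500 = 7357.3750
edge 4: (19,23.5)→(16,34)  cross = 19·34 − 16·23.5 = 270.0000; (r_i+r_j)·cross = 35·270.0000 = 9450.0000
edge 5: (16,34)→(5,38.5)  cross = 16·38.5 − 5·34 = 446.0000; (r_i+r_j)·cross = 21·446.0000 = 9366.0000
edge 6: (5,38.5)→(3.5,36)  cross = 5·36 − 3.5·38.5 = 45.2500; (r_i+r_j)·cross = 8.5·45.2500 = 384.6250
edge 7: (3.5,36)→(2,32)  cross = 3.5·32 − 2·36 = 40.0000; (r_i+r_j)·cross = 5.5·40.0000 = 220.0000
edge 8: (2,32)→(1,28)  cross = 2·28 − 1·32 = 24.0000; (r_i+r_j)·cross = 3·24.0000 = 72.0000
Σcross = 958.7500 → A = |Σcross|/2 = 479.3750 mm²
Σ(r_i+r_j)·cross = 26777.6250 → first moment M = |Σ|/6 = 4462.9375
R_c = M/A = 4462.9375/479.3750 = 9.3099 mm
θ = 188° = 3.281219 rad
V = θ·R_c·A = 3.281219·9.3099·479.3750 = 14643.875 mm³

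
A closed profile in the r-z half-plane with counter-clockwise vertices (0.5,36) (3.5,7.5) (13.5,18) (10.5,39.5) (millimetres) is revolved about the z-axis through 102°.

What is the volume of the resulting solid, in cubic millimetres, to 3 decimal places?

Volume = 3282.607 mm³

Profile (r,z), 4 vertices: (0.5,36) (3.5,7.5) (13.5,18) (10.5,39.5)
edge 0: (0.5,36)→(3.5,7.5)  cross = 0.5·7.5 − 3.5·36 = -122.2500; (r_i+r_j)·cross = 4·-122.2500 = -489.0000
edge 1: (3.5,7.5)→(13.5,18)  cross = 3.5·18 − 13.5·7.5 = -38.2500; (r_i+r_j)·cross = 17·-38.2500 = -650.2500
edge 2: (13.5,18)→(10.5,39.5)  cross = 13.5·39.5 − 10.5·18 = 344.2500; (r_i+r_j)·cross = 24·344.2500 = 8262.0000
edge 3: (10.5,39.5)→(0.5,36)  cross = 10.5·36 − 0.5·39.5 = 358.2500; (r_i+r_j)·cross = 11·358.2500 = 3940.7500
Σcross = 542.0000 → A = |Σcross|/2 = 271.0000 mm²
Σ(r_i+r_j)·cross = 11063.5000 → first moment M = |Σ|/6 = 1843.9167
R_c = M/A = 1843.9167/271.0000 = 6.8041 mm
θ = 102° = 1.780236 rad
V = θ·R_c·A = 1.780236·6.8041·271.0000 = 3282.607 mm³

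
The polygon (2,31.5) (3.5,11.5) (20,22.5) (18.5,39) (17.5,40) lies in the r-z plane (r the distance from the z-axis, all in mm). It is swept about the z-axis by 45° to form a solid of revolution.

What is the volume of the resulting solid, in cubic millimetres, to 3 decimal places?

Profile (r,z), 5 vertices: (2,31.5) (3.5,11.5) (20,22.5) (18.5,39) (17.5,40)
edge 0: (2,31.5)→(3.5,11.5)  cross = 2·11.5 − 3.5·31.5 = -87.2500; (r_i+r_j)·cross = 5.5·-87.2500 = -479.8750
edge 1: (3.5,11.5)→(20,22.5)  cross = 3.5·22.5 − 20·11.5 = -151.2500; (r_i+r_j)·cross = 23.5·-151.2500 = -3554.3750
edge 2: (20,22.5)→(18.5,39)  cross = 20·39 − 18.5·22.5 = 363.7500; (r_i+r_j)·cross = 38.5·363.7500 = 14004.3750
edge 3: (18.5,39)→(17.5,40)  cross = 18.5·40 − 17.5·39 = 57.5000; (r_i+r_j)·cross = 36·57.5000 = 2070.0000
edge 4: (17.5,40)→(2,31.5)  cross = 17.5·31.5 − 2·40 = 471.2500; (r_i+r_j)·cross = 19.5·471.2500 = 9189.3750
Σcross = 654.0000 → A = |Σcross|/2 = 327.0000 mm²
Σ(r_i+r_j)·cross = 21229.5000 → first moment M = |Σ|/6 = 3538.2500
R_c = M/A = 3538.2500/327.0000 = 10.8203 mm
θ = 45° = 0.785398 rad
V = θ·R_c·A = 0.785398·10.8203·327.0000 = 2778.935 mm³

Volume = 2778.935 mm³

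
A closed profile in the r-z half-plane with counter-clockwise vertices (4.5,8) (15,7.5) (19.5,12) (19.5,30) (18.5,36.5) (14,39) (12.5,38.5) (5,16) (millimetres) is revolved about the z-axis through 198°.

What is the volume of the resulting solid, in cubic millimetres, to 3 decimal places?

Profile (r,z), 8 vertices: (4.5,8) (15,7.5) (19.5,12) (19.5,30) (18.5,36.5) (14,39) (12.5,38.5) (5,16)
edge 0: (4.5,8)→(15,7.5)  cross = 4.5·7.5 − 15·8 = -86.2500; (r_i+r_j)·cross = 19.5·-86.2500 = -1681.8750
edge 1: (15,7.5)→(19.5,12)  cross = 15·12 − 19.5·7.5 = 33.7500; (r_i+r_j)·cross = 34.5·33.7500 = 1164.3750
edge 2: (19.5,12)→(19.5,30)  cross = 19.5·30 − 19.5·12 = 351.0000; (r_i+r_j)·cross = 39·351.0000 = 13689.0000
edge 3: (19.5,30)→(18.5,36.5)  cross = 19.5·36.5 − 18.5·30 = 156.7500; (r_i+r_j)·cross = 38·156.7500 = 5956.5000
edge 4: (18.5,36.5)→(14,39)  cross = 18.5·39 − 14·36.5 = 210.5000; (r_i+r_j)·cross = 32.5·210.5000 = 6841.2500
edge 5: (14,39)→(12.5,38.5)  cross = 14·38.5 − 12.5·39 = 51.5000; (r_i+r_j)·cross = 26.5·51.5000 = 1364.7500
edge 6: (12.5,38.5)→(5,16)  cross = 12.5·16 − 5·38.5 = 7.5000; (r_i+r_j)·cross = 17.5·7.5000 = 131.2500
edge 7: (5,16)→(4.5,8)  cross = 5·8 − 4.5·16 = -32.0000; (r_i+r_j)·cross = 9.5·-32.0000 = -304.0000
Σcross = 692.7500 → A = |Σcross|/2 = 346.3750 mm²
Σ(r_i+r_j)·cross = 27161.2500 → first moment M = |Σ|/6 = 4526.8750
R_c = M/A = 4526.8750/346.3750 = 13.0693 mm
θ = 198° = 3.455752 rad
V = θ·R_c·A = 3.455752·13.0693·346.3750 = 15643.757 mm³

Volume = 15643.757 mm³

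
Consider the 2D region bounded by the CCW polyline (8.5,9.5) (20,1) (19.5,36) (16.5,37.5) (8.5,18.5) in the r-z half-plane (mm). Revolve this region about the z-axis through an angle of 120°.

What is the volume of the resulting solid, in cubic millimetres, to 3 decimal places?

Profile (r,z), 5 vertices: (8.5,9.5) (20,1) (19.5,36) (16.5,37.5) (8.5,18.5)
edge 0: (8.5,9.5)→(20,1)  cross = 8.5·1 − 20·9.5 = -181.5000; (r_i+r_j)·cross = 28.5·-181.5000 = -5172.7500
edge 1: (20,1)→(19.5,36)  cross = 20·36 − 19.5·1 = 700.5000; (r_i+r_j)·cross = 39.5·700.5000 = 27669.7500
edge 2: (19.5,36)→(16.5,37.5)  cross = 19.5·37.5 − 16.5·36 = 137.2500; (r_i+r_j)·cross = 36·137.2500 = 4941.0000
edge 3: (16.5,37.5)→(8.5,18.5)  cross = 16.5·18.5 − 8.5·37.5 = -13.5000; (r_i+r_j)·cross = 25·-13.5000 = -337.5000
edge 4: (8.5,18.5)→(8.5,9.5)  cross = 8.5·9.5 − 8.5·18.5 = -76.5000; (r_i+r_j)·cross = 17·-76.5000 = -1300.5000
Σcross = 566.2500 → A = |Σcross|/2 = 283.1250 mm²
Σ(r_i+r_j)·cross = 25800.0000 → first moment M = |Σ|/6 = 4300.0000
R_c = M/A = 4300.0000/283.1250 = 15.1876 mm
θ = 120° = 2.094395 rad
V = θ·R_c·A = 2.094395·15.1876·283.1250 = 9005.899 mm³

Volume = 9005.899 mm³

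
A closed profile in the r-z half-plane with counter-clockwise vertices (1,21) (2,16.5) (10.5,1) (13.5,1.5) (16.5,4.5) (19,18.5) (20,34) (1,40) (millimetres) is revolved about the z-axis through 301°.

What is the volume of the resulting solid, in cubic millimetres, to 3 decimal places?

Volume = 29357.980 mm³

Profile (r,z), 8 vertices: (1,21) (2,16.5) (10.5,1) (13.5,1.5) (16.5,4.5) (19,18.5) (20,34) (1,40)
edge 0: (1,21)→(2,16.5)  cross = 1·16.5 − 2·21 = -25.5000; (r_i+r_j)·cross = 3·-25.5000 = -76.5000
edge 1: (2,16.5)→(10.5,1)  cross = 2·1 − 10.5·16.5 = -171.2500; (r_i+r_j)·cross = 12.5·-171.2500 = -2140.6250
edge 2: (10.5,1)→(13.5,1.5)  cross = 10.5·1.5 − 13.5·1 = 2.2500; (r_i+r_j)·cross = 24·2.2500 = 54.0000
edge 3: (13.5,1.5)→(16.5,4.5)  cross = 13.5·4.5 − 16.5·1.5 = 36.0000; (r_i+r_j)·cross = 30·36.0000 = 1080.0000
edge 4: (16.5,4.5)→(19,18.5)  cross = 16.5·18.5 − 19·4.5 = 219.7500; (r_i+r_j)·cross = 35.5·219.7500 = 7801.1250
edge 5: (19,18.5)→(20,34)  cross = 19·34 − 20·18.5 = 276.0000; (r_i+r_j)·cross = 39·276.0000 = 10764.0000
edge 6: (20,34)→(1,40)  cross = 20·40 − 1·34 = 766.0000; (r_i+r_j)·cross = 21·766.0000 = 16086.0000
edge 7: (1,40)→(1,21)  cross = 1·21 − 1·40 = -19.0000; (r_i+r_j)·cross = 2·-19.0000 = -38.0000
Σcross = 1084.2500 → A = |Σcross|/2 = 542.1250 mm²
Σ(r_i+r_j)·cross = 33530.0000 → first moment M = |Σ|/6 = 5588.3333
R_c = M/A = 5588.3333/542.1250 = 10.3082 mm
θ = 301° = 5.253441 rad
V = θ·R_c·A = 5.253441·10.3082·542.1250 = 29357.980 mm³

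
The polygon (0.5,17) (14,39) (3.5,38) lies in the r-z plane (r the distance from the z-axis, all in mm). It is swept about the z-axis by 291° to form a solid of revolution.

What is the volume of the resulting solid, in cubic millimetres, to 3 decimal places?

Volume = 3313.988 mm³

Profile (r,z), 3 vertices: (0.5,17) (14,39) (3.5,38)
edge 0: (0.5,17)→(14,39)  cross = 0.5·39 − 14·17 = -218.5000; (r_i+r_j)·cross = 14.5·-218.5000 = -3168.2500
edge 1: (14,39)→(3.5,38)  cross = 14·38 − 3.5·39 = 395.5000; (r_i+r_j)·cross = 17.5·395.5000 = 6921.2500
edge 2: (3.5,38)→(0.5,17)  cross = 3.5·17 − 0.5·38 = 40.5000; (r_i+r_j)·cross = 4·40.5000 = 162.0000
Σcross = 217.5000 → A = |Σcross|/2 = 108.7500 mm²
Σ(r_i+r_j)·cross = 3915.0000 → first moment M = |Σ|/6 = 652.5000
R_c = M/A = 652.5000/108.7500 = 6.0000 mm
θ = 291° = 5.078908 rad
V = θ·R_c·A = 5.078908·6.0000·108.7500 = 3313.988 mm³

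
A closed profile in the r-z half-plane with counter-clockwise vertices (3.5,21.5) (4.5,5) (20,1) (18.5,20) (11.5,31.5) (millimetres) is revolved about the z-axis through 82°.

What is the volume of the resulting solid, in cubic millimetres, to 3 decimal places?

Volume = 5808.523 mm³

Profile (r,z), 5 vertices: (3.5,21.5) (4.5,5) (20,1) (18.5,20) (11.5,31.5)
edge 0: (3.5,21.5)→(4.5,5)  cross = 3.5·5 − 4.5·21.5 = -79.2500; (r_i+r_j)·cross = 8·-79.2500 = -634.0000
edge 1: (4.5,5)→(20,1)  cross = 4.5·1 − 20·5 = -95.5000; (r_i+r_j)·cross = 24.5·-95.5000 = -2339.7500
edge 2: (20,1)→(18.5,20)  cross = 20·20 − 18.5·1 = 381.5000; (r_i+r_j)·cross = 38.5·381.5000 = 14687.7500
edge 3: (18.5,20)→(11.5,31.5)  cross = 18.5·31.5 − 11.5·20 = 352.7500; (r_i+r_j)·cross = 30·352.7500 = 10582.5000
edge 4: (11.5,31.5)→(3.5,21.5)  cross = 11.5·21.5 − 3.5·31.5 = 137.0000; (r_i+r_j)·cross = 15·137.0000 = 2055.0000
Σcross = 696.5000 → A = |Σcross|/2 = 348.2500 mm²
Σ(r_i+r_j)·cross = 24351.5000 → first moment M = |Σ|/6 = 4058.5833
R_c = M/A = 4058.5833/348.2500 = 11.6542 mm
θ = 82° = 1.431170 rad
V = θ·R_c·A = 1.431170·11.6542·348.2500 = 5808.523 mm³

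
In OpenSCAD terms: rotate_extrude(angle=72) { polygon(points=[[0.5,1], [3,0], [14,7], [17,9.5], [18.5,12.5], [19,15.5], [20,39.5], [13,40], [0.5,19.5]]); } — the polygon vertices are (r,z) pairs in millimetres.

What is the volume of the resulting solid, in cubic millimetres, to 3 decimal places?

Volume = 7059.996 mm³

Profile (r,z), 9 vertices: (0.5,1) (3,0) (14,7) (17,9.5) (18.5,12.5) (19,15.5) (20,39.5) (13,40) (0.5,19.5)
edge 0: (0.5,1)→(3,0)  cross = 0.5·0 − 3·1 = -3.0000; (r_i+r_j)·cross = 3.5·-3.0000 = -10.5000
edge 1: (3,0)→(14,7)  cross = 3·7 − 14·0 = 21.0000; (r_i+r_j)·cross = 17·21.0000 = 357.0000
edge 2: (14,7)→(17,9.5)  cross = 14·9.5 − 17·7 = 14.0000; (r_i+r_j)·cross = 31·14.0000 = 434.0000
edge 3: (17,9.5)→(18.5,12.5)  cross = 17·12.5 − 18.5·9.5 = 36.7500; (r_i+r_j)·cross = 35.5·36.7500 = 1304.6250
edge 4: (18.5,12.5)→(19,15.5)  cross = 18.5·15.5 − 19·12.5 = 49.2500; (r_i+r_j)·cross = 37.5·49.2500 = 1846.8750
edge 5: (19,15.5)→(20,39.5)  cross = 19·39.5 − 20·15.5 = 440.5000; (r_i+r_j)·cross = 39·440.5000 = 17179.5000
edge 6: (20,39.5)→(13,40)  cross = 20·40 − 13·39.5 = 286.5000; (r_i+r_j)·cross = 33·286.5000 = 9454.5000
edge 7: (13,40)→(0.5,19.5)  cross = 13·19.5 − 0.5·40 = 233.5000; (r_i+r_j)·cross = 13.5·233.5000 = 3152.2500
edge 8: (0.5,19.5)→(0.5,1)  cross = 0.5·1 − 0.5·19.5 = -9.2500; (r_i+r_j)·cross = 1·-9.2500 = -9.2500
Σcross = 1069.2500 → A = |Σcross|/2 = 534.6250 mm²
Σ(r_i+r_j)·cross = 33709.0000 → first moment M = |Σ|/6 = 5618.1667
R_c = M/A = 5618.1667/534.6250 = 10.5086 mm
θ = 72° = 1.256637 rad
V = θ·R_c·A = 1.256637·10.5086·534.6250 = 7059.996 mm³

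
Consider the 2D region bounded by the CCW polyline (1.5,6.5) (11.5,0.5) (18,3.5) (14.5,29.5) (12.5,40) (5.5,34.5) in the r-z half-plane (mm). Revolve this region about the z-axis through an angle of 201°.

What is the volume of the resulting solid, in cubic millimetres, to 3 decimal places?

Volume = 14595.061 mm³

Profile (r,z), 6 vertices: (1.5,6.5) (11.5,0.5) (18,3.5) (14.5,29.5) (12.5,40) (5.5,34.5)
edge 0: (1.5,6.5)→(11.5,0.5)  cross = 1.5·0.5 − 11.5·6.5 = -74.0000; (r_i+r_j)·cross = 13·-74.0000 = -962.0000
edge 1: (11.5,0.5)→(18,3.5)  cross = 11.5·3.5 − 18·0.5 = 31.2500; (r_i+r_j)·cross = 29.5·31.2500 = 921.8750
edge 2: (18,3.5)→(14.5,29.5)  cross = 18·29.5 − 14.5·3.5 = 480.2500; (r_i+r_j)·cross = 32.5·480.2500 = 15608.1250
edge 3: (14.5,29.5)→(12.5,40)  cross = 14.5·40 − 12.5·29.5 = 211.2500; (r_i+r_j)·cross = 27·211.2500 = 5703.7500
edge 4: (12.5,40)→(5.5,34.5)  cross = 12.5·34.5 − 5.5·40 = 211.2500; (r_i+r_j)·cross = 18·211.2500 = 3802.5000
edge 5: (5.5,34.5)→(1.5,6.5)  cross = 5.5·6.5 − 1.5·34.5 = -16.0000; (r_i+r_j)·cross = 7·-16.0000 = -112.0000
Σcross = 844.0000 → A = |Σcross|/2 = 422.0000 mm²
Σ(r_i+r_j)·cross = 24962.2500 → first moment M = |Σ|/6 = 4160.3750
R_c = M/A = 4160.3750/422.0000 = 9.8587 mm
θ = 201° = 3.508112 rad
V = θ·R_c·A = 3.508112·9.8587·422.0000 = 14595.061 mm³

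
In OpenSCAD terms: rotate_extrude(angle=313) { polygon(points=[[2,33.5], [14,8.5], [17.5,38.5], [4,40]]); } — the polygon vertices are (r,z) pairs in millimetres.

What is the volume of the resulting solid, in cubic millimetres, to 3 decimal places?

Volume = 15590.947 mm³

Profile (r,z), 4 vertices: (2,33.5) (14,8.5) (17.5,38.5) (4,40)
edge 0: (2,33.5)→(14,8.5)  cross = 2·8.5 − 14·33.5 = -452.0000; (r_i+r_j)·cross = 16·-452.0000 = -7232.0000
edge 1: (14,8.5)→(17.5,38.5)  cross = 14·38.5 − 17.5·8.5 = 390.2500; (r_i+r_j)·cross = 31.5·390.2500 = 12292.8750
edge 2: (17.5,38.5)→(4,40)  cross = 17.5·40 − 4·38.5 = 546.0000; (r_i+r_j)·cross = 21.5·546.0000 = 11739.0000
edge 3: (4,40)→(2,33.5)  cross = 4·33.5 − 2·40 = 54.0000; (r_i+r_j)·cross = 6·54.0000 = 324.0000
Σcross = 538.2500 → A = |Σcross|/2 = 269.1250 mm²
Σ(r_i+r_j)·cross = 17123.8750 → first moment M = |Σ|/6 = 2853.9792
R_c = M/A = 2853.9792/269.1250 = 10.6047 mm
θ = 313° = 5.462881 rad
V = θ·R_c·A = 5.462881·10.6047·269.1250 = 15590.947 mm³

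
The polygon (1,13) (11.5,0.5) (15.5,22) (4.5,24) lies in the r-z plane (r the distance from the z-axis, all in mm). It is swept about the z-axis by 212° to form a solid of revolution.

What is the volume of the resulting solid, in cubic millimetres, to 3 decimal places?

Volume = 6419.053 mm³

Profile (r,z), 4 vertices: (1,13) (11.5,0.5) (15.5,22) (4.5,24)
edge 0: (1,13)→(11.5,0.5)  cross = 1·0.5 − 11.5·13 = -149.0000; (r_i+r_j)·cross = 12.5·-149.0000 = -1862.5000
edge 1: (11.5,0.5)→(15.5,22)  cross = 11.5·22 − 15.5·0.5 = 245.2500; (r_i+r_j)·cross = 27·245.2500 = 6621.7500
edge 2: (15.5,22)→(4.5,24)  cross = 15.5·24 − 4.5·22 = 273.0000; (r_i+r_j)·cross = 20·273.0000 = 5460.0000
edge 3: (4.5,24)→(1,13)  cross = 4.5·13 − 1·24 = 34.5000; (r_i+r_j)·cross = 5.5·34.5000 = 189.7500
Σcross = 403.7500 → A = |Σcross|/2 = 201.8750 mm²
Σ(r_i+r_j)·cross = 10409.0000 → first moment M = |Σ|/6 = 1734.8333
R_c = M/A = 1734.8333/201.8750 = 8.5936 mm
θ = 212° = 3.700098 rad
V = θ·R_c·A = 3.700098·8.5936·201.8750 = 6419.053 mm³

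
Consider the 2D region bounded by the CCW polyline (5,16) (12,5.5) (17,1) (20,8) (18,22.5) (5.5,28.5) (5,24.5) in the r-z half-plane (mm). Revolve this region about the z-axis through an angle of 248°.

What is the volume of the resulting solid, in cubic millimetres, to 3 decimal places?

Profile (r,z), 7 vertices: (5,16) (12,5.5) (17,1) (20,8) (18,22.5) (5.5,28.5) (5,24.5)
edge 0: (5,16)→(12,5.5)  cross = 5·5.5 − 12·16 = -164.5000; (r_i+r_j)·cross = 17·-164.5000 = -2796.5000
edge 1: (12,5.5)→(17,1)  cross = 12·1 − 17·5.5 = -81.5000; (r_i+r_j)·cross = 29·-81.5000 = -2363.5000
edge 2: (17,1)→(20,8)  cross = 17·8 − 20·1 = 116.0000; (r_i+r_j)·cross = 37·116.0000 = 4292.0000
edge 3: (20,8)→(18,22.5)  cross = 20·22.5 − 18·8 = 306.0000; (r_i+r_j)·cross = 38·306.0000 = 11628.0000
edge 4: (18,22.5)→(5.5,28.5)  cross = 18·28.5 − 5.5·22.5 = 389.2500; (r_i+r_j)·cross = 23.5·389.2500 = 9147.3750
edge 5: (5.5,28.5)→(5,24.5)  cross = 5.5·24.5 − 5·28.5 = -7.7500; (r_i+r_j)·cross = 10.5·-7.7500 = -81.3750
edge 6: (5,24.5)→(5,16)  cross = 5·16 − 5·24.5 = -42.5000; (r_i+r_j)·cross = 10·-42.5000 = -425.0000
Σcross = 515.0000 → A = |Σcross|/2 = 257.5000 mm²
Σ(r_i+r_j)·cross = 19401.0000 → first moment M = |Σ|/6 = 3233.5000
R_c = M/A = 3233.5000/257.5000 = 12.5573 mm
θ = 248° = 4.328417 rad
V = θ·R_c·A = 4.328417·12.5573·257.5000 = 13995.935 mm³

Volume = 13995.935 mm³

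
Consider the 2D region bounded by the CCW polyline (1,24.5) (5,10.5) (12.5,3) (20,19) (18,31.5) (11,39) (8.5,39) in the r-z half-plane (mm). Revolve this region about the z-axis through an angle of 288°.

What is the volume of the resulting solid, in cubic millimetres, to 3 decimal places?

Volume = 23310.617 mm³

Profile (r,z), 7 vertices: (1,24.5) (5,10.5) (12.5,3) (20,19) (18,31.5) (11,39) (8.5,39)
edge 0: (1,24.5)→(5,10.5)  cross = 1·10.5 − 5·24.5 = -112.0000; (r_i+r_j)·cross = 6·-112.0000 = -672.0000
edge 1: (5,10.5)→(12.5,3)  cross = 5·3 − 12.5·10.5 = -116.2500; (r_i+r_j)·cross = 17.5·-116.2500 = -2034.3750
edge 2: (12.5,3)→(20,19)  cross = 12.5·19 − 20·3 = 177.5000; (r_i+r_j)·cross = 32.5·177.5000 = 5768.7500
edge 3: (20,19)→(18,31.5)  cross = 20·31.5 − 18·19 = 288.0000; (r_i+r_j)·cross = 38·288.0000 = 10944.0000
edge 4: (18,31.5)→(11,39)  cross = 18·39 − 11·31.5 = 355.5000; (r_i+r_j)·cross = 29·355.5000 = 10309.5000
edge 5: (11,39)→(8.5,39)  cross = 11·39 − 8.5·39 = 97.5000; (r_i+r_j)·cross = 19.5·97.5000 = 1901.2500
edge 6: (8.5,39)→(1,24.5)  cross = 8.5·24.5 − 1·39 = 169.2500; (r_i+r_j)·cross = 9.5·169.2500 = 1607.8750
Σcross = 859.5000 → A = |Σcross|/2 = 429.7500 mm²
Σ(r_i+r_j)·cross = 27825.0000 → first moment M = |Σ|/6 = 4637.5000
R_c = M/A = 4637.5000/429.7500 = 10.7912 mm
θ = 288° = 5.026548 rad
V = θ·R_c·A = 5.026548·10.7912·429.7500 = 23310.617 mm³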